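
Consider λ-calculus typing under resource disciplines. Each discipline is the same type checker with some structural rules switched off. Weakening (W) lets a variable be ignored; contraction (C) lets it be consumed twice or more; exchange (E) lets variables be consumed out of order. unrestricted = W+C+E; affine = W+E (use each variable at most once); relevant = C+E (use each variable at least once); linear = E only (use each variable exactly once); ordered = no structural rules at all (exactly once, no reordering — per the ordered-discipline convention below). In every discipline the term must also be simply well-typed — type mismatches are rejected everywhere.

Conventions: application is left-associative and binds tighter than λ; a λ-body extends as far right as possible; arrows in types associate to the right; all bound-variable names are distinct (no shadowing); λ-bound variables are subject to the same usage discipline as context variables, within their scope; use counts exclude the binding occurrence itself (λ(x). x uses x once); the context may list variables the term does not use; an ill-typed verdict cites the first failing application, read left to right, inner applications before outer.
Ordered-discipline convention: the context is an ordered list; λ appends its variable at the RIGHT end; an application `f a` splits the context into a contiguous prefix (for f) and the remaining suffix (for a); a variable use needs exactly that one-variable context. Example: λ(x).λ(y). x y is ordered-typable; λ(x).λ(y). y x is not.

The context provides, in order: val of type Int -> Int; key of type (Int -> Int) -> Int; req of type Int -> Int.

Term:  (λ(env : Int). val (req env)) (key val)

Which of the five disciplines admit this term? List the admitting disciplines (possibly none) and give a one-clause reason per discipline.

admitted by: relevant, unrestricted
counts: val ×2; key ×1; req ×1; env (bound) ×1
order of uses: val, req, env, key, val
typing: ✓ — Int
ordered: ✗ — needs contraction — val ×2
linear: ✗ — needs contraction — val ×2
affine: ✗ — needs contraction — val ×2
relevant: ✓ — val, key, req, env: all used, weakening unneeded
unrestricted: ✓ — type-checks (Int) and nothing is barred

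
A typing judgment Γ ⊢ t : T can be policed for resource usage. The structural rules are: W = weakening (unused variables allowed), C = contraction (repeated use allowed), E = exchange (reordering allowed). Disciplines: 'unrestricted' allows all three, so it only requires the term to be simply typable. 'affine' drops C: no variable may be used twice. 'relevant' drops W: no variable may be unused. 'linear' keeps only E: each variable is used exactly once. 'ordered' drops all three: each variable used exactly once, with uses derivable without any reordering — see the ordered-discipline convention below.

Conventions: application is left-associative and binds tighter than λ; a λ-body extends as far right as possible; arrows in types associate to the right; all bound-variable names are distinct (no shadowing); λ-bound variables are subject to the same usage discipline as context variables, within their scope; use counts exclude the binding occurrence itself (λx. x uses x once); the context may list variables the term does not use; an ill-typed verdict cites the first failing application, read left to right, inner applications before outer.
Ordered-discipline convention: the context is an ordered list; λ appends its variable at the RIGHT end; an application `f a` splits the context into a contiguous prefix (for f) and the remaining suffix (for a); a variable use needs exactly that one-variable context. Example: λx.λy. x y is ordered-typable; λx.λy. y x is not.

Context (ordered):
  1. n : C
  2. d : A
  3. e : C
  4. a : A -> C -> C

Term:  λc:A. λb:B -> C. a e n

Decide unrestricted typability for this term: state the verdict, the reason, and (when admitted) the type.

no — not simply typable
usage: n=1; d=0; e=1; a=1; c (λ-bound)=0; b (λ-bound)=0
left-to-right use order: a, e, n
typing: ill-typed: an application expects A but receives C
all disciplines: ordered ✗ | linear ✗ | affine ✗ | relevant ✗ | unrestricted ✗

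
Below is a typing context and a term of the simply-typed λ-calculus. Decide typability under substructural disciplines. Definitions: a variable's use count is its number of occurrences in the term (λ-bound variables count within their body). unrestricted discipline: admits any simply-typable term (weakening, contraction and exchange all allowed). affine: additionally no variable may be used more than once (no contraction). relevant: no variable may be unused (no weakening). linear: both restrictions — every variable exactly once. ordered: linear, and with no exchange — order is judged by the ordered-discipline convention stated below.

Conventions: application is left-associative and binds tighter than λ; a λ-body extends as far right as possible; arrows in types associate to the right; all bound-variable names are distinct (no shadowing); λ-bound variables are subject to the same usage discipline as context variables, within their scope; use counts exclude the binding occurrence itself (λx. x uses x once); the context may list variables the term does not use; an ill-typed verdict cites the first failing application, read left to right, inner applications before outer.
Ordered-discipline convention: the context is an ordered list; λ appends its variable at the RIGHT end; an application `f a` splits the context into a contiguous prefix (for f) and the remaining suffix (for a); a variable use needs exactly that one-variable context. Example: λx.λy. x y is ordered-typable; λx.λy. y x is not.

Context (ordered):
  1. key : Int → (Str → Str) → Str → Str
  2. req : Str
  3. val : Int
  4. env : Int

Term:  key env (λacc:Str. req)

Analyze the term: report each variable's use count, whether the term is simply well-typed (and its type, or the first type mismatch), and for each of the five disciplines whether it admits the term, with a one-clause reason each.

use counts: key=1, req=1, val=0, env=1, acc (bound)=0
uses in reading order: key, env, req
typing: ✓ — Str → Str
ordered: ✗ — needs weakening: val, acc unused
linear: ✗ — needs weakening: val, acc unused
affine: ✓ — key, req, val, env, acc: no repeats, contraction unneeded
relevant: ✗ — needs weakening: val, acc unused
unrestricted: ✓ — typability at Str → Str is all that's needed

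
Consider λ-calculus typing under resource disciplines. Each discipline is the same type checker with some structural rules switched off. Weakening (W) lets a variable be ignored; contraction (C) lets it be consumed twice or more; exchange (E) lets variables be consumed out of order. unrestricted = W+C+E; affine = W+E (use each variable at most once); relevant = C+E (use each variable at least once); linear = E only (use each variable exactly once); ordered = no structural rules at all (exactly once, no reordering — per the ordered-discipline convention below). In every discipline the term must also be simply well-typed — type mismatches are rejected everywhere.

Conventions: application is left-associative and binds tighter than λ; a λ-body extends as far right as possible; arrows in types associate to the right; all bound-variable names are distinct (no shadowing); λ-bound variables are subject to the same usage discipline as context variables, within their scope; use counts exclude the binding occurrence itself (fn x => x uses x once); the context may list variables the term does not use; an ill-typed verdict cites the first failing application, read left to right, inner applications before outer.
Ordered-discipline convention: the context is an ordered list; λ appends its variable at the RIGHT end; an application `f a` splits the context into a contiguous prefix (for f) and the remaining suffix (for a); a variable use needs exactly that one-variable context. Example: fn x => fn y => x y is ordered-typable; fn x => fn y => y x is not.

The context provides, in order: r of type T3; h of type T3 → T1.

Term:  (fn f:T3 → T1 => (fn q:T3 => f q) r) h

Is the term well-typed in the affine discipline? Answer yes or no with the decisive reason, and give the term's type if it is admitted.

yes — at most one use each (r, h, f, q); term : T1
use counts: r: 1, h: 1, f [bound]: 1, q [bound]: 1
uses in reading order: f, q, r, h
typing: well-typed — term : T1
across the five disciplines: ordered ✗ · linear ✓ · affine ✓ · relevant ✓ · unrestricted ✓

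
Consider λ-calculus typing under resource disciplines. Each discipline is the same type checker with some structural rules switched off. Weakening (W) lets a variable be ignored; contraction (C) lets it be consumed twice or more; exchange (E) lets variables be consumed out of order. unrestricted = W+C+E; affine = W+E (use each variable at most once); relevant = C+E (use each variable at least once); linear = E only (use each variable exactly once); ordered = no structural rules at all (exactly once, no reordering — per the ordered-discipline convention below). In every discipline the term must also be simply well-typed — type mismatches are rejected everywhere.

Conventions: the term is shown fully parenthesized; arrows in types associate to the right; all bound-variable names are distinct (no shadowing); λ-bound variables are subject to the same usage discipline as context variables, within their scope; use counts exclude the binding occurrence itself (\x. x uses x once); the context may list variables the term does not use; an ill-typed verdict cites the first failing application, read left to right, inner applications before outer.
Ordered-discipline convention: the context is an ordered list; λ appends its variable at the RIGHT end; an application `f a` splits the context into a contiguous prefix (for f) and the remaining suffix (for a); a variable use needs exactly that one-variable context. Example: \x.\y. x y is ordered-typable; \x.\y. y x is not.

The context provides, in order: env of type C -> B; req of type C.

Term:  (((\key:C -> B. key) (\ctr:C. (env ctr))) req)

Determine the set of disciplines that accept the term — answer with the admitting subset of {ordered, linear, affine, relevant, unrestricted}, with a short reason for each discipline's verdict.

admitted by: ordered, linear, affine, relevant, unrestricted
use counts: env: 1; req: 1; key (λ-bound): 1; ctr (λ-bound): 1
uses in reading order: key, env, ctr, req
typing: ✓ — B
ordered: ✓, single-use (env, req, key, ctr), ordered derivation ok
linear: ✓, env, req, key, ctr: one use apiece
affine: ✓, none of env, req, key, ctr used more than once
relevant: ✓, none of env, req, key, ctr goes unused
unrestricted: ✓, type-checks (B) and nothing is barred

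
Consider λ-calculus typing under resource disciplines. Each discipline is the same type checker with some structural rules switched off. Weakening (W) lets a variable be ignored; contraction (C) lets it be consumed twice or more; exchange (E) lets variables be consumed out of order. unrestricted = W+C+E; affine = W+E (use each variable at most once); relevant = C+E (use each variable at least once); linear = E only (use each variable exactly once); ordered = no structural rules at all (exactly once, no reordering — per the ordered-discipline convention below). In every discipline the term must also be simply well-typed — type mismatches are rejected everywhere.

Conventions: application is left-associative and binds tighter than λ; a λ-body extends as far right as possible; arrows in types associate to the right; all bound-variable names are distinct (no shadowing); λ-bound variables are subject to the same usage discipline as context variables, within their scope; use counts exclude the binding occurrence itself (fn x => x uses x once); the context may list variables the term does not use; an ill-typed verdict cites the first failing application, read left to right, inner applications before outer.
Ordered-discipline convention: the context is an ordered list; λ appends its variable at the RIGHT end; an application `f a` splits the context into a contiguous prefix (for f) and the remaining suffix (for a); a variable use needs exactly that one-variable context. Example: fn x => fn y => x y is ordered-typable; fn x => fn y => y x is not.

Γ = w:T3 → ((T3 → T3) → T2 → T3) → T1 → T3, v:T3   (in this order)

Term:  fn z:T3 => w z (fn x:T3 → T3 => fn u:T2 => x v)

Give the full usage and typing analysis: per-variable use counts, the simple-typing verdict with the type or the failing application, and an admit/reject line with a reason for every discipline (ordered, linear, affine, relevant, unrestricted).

use counts: w: 1; v: 1; z (bound): 1; x (bound): 1; u (bound): 0
order of uses: w, z, x, v
typing: ✓ — T3 → T1 → T3
ordered: ✗, needs weakening: u unused
linear: ✗, needs weakening: u unused
affine: ✓, at most one use each (w, v, z, x, u)
relevant: ✗, needs weakening: u unused
unrestricted: ✓, type-checks (T3 → T1 → T3) and nothing is barred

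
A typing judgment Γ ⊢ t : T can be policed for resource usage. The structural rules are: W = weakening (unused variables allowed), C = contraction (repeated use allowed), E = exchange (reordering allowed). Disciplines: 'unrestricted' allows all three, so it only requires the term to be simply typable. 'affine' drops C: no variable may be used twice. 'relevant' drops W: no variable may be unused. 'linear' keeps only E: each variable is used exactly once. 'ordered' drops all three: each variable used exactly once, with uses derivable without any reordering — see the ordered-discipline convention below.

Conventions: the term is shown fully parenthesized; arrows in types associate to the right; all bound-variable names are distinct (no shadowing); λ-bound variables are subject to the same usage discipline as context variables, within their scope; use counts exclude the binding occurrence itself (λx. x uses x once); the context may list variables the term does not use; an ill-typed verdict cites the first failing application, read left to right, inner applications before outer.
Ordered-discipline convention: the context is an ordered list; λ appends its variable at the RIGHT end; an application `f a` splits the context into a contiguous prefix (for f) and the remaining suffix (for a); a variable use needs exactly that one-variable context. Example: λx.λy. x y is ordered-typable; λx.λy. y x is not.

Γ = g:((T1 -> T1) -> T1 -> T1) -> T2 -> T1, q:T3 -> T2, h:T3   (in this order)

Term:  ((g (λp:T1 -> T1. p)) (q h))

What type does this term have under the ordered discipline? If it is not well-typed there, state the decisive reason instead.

term : T1
usage: g: 1×, q: 1×, h: 1×, p [bound]: 1×
order of uses: g, p, q, h
typing: well-typed at T1
per-discipline verdicts: ordered ✓ | linear ✓ | affine ✓ | relevant ✓ | unrestricted ✓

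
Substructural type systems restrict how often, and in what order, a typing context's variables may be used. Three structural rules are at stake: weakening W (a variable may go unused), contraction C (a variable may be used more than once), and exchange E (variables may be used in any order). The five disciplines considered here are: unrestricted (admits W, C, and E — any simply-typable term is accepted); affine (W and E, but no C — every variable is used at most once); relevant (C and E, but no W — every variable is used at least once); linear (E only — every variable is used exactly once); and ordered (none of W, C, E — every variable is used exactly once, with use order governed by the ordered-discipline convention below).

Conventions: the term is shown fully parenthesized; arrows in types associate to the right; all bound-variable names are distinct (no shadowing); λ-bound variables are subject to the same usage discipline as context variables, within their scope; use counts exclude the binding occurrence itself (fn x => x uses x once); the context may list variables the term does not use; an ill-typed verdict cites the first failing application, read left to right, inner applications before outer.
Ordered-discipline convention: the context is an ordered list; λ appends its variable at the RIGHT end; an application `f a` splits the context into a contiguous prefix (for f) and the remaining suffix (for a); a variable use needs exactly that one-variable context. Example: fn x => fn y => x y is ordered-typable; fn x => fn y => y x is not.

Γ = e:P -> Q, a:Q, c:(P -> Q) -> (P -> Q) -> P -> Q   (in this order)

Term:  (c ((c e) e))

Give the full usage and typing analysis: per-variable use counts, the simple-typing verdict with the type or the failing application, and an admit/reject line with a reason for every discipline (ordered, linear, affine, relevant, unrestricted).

use counts: e: 2, a: 0, c: 2
use order (left to right): c, c, e, e
typing: well-typed at (P -> Q) -> P -> Q
ordered: ✗, uses contraction: e ×2, c ×2; a left unused
linear: ✗, uses contraction: e ×2, c ×2; a left unused
affine: ✗, uses contraction: e ×2, c ×2
relevant: ✗, a left unused
unrestricted: ✓, well-typed at (P -> Q) -> P -> Q; no restrictions here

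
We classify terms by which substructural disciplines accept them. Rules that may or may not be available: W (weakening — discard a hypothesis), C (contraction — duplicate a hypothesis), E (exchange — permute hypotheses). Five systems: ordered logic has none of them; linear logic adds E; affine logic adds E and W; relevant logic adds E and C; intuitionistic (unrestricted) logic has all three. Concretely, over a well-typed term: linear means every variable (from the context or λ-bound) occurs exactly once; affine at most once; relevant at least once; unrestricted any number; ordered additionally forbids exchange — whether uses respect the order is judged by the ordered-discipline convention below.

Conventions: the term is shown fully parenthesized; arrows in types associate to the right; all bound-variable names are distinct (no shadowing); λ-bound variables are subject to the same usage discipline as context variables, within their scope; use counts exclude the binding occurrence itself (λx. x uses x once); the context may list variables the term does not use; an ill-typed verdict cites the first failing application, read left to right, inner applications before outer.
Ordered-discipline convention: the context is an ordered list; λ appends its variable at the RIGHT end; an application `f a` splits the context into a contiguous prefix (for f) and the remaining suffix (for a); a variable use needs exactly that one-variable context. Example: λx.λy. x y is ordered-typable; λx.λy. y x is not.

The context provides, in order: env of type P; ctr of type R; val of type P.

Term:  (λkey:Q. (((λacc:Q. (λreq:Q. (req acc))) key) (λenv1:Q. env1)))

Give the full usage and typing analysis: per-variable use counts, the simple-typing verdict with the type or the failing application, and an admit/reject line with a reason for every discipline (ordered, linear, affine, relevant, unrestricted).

use counts: env: 0; ctr: 0; val: 0; key (bound): 1; acc (bound): 1; req (bound): 1; env1 (bound): 1
use order (left to right): req, acc, key, env1
typing: ill-typed: non-function type Q applied to an argument
ordered: ✗, a type mismatch blocks all five
linear: ✗, the type mismatch rejects it
affine: ✗, not simply typable
relevant: ✗, fails simple typing
unrestricted: ✗, a type mismatch blocks all five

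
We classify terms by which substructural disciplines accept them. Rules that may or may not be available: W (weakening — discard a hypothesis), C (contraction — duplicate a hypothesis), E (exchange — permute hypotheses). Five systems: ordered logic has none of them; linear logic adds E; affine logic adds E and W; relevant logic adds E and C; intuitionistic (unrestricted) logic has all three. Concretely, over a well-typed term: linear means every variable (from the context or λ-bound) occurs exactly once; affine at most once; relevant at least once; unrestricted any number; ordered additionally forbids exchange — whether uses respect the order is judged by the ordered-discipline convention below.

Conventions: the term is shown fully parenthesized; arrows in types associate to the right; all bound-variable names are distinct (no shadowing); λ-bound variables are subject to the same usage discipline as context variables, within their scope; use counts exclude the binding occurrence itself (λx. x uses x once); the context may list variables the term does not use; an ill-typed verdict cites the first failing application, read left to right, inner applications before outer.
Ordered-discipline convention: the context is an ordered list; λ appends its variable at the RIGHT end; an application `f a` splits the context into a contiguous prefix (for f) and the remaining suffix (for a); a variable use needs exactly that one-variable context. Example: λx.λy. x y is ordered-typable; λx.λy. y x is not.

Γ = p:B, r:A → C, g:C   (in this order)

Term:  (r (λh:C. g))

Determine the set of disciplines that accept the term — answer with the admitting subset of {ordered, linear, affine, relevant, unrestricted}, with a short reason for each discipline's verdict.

accepted by: none
counts: p: 0, r: 1, g: 1, h [bound]: 0
uses in reading order: r, g
typing: ill-typed: an application expects A but receives C → C
ordered: ✗, a type mismatch blocks all five
linear: ✗, the type mismatch rejects it
affine: ✗, not simply typable
relevant: ✗, fails simple typing
unrestricted: ✗, a type mismatch blocks all five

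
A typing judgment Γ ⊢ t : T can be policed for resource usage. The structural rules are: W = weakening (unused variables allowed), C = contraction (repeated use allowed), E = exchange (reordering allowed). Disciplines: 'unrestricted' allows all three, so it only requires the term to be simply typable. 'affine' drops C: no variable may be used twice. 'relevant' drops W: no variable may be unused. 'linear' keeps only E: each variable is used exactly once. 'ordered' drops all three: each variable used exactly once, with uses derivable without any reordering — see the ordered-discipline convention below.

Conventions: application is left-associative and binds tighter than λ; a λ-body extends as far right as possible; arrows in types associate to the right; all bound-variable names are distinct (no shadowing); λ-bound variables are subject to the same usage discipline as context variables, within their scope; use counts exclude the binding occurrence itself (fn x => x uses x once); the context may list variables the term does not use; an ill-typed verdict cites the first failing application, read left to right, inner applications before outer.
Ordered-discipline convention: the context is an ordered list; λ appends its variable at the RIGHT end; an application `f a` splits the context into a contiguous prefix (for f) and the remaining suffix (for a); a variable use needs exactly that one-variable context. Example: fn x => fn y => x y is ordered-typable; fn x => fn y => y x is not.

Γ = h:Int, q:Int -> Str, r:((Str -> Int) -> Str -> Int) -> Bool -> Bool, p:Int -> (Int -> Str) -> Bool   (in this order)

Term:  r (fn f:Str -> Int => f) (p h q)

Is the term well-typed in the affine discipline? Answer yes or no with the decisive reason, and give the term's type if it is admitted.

yes — h, q, r, p, f: no repeats, contraction unneeded; term : Bool
use counts: h: 1; q: 1; r: 1; p: 1; f (bound): 1
uses in reading order: r, f, p, h, q
typing: the term checks, with type Bool
summary: ordered ✗; linear ✓; affine ✓; relevant ✓; unrestricted ✓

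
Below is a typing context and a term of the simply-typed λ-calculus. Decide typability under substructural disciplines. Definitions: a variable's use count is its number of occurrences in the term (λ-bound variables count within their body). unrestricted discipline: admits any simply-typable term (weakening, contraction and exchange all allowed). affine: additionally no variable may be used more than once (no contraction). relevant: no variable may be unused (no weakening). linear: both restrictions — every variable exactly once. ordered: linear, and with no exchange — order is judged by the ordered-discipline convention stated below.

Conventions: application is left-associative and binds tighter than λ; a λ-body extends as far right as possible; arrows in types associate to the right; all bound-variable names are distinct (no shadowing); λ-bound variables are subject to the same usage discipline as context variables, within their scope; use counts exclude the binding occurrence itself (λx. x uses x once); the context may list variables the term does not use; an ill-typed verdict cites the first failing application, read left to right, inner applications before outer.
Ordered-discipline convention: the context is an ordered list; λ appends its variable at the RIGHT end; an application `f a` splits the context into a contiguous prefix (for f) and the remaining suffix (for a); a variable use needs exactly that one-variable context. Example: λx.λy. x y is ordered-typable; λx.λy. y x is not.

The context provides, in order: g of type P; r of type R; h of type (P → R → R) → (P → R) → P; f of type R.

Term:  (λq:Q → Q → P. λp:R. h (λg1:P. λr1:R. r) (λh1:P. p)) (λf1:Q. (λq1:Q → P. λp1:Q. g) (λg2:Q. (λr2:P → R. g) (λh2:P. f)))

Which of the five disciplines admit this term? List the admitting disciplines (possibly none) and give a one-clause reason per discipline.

admitting disciplines: unrestricted
variable uses: g=2, r=1, h=1, f=1, q (bound)=0, p (bound)=1, g1 (bound)=0, r1 (bound)=0, h1 (bound)=0, f1 (bound)=0, q1 (bound)=0, p1 (bound)=0, g2 (bound)=0, r2 (bound)=0, h2 (bound)=0
uses in reading order: h, r, p, g, g, f
typing: the term checks, with type R → P
ordered: ✗ — uses contraction: g ×2; unused: q, g1, r1, h1, f1, q1, p1, g2, r2, h2 — weakening required
linear: ✗ — uses contraction: g ×2; unused: q, g1, r1, h1, f1, q1, p1, g2, r2, h2 — weakening required
affine: ✗ — uses contraction: g ×2
relevant: ✗ — unused: q, g1, r1, h1, f1, q1, p1, g2, r2, h2 — weakening required
unrestricted: ✓ — type-checks (R → P) and nothing is barred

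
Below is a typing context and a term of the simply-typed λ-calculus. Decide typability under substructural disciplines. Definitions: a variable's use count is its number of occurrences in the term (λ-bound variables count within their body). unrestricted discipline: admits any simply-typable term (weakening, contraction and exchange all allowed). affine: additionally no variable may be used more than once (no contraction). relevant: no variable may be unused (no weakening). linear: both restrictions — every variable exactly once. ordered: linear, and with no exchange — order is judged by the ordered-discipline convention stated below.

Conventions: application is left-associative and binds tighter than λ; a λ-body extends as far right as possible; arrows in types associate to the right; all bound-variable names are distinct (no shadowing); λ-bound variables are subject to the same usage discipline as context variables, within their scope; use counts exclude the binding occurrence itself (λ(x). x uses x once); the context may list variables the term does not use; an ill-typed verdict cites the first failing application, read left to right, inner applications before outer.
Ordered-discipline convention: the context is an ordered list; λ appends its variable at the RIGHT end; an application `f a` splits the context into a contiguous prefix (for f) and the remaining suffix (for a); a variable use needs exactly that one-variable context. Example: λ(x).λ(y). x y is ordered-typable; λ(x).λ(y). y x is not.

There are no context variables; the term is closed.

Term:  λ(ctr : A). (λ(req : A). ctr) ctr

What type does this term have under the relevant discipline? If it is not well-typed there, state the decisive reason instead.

not well-typed under relevant — unused: req — weakening required
counts: ctr (λ-bound) ×2, req (λ-bound) ×0
left-to-right use order: ctr, ctr
typing: the term checks, with type A → A
all disciplines: ordered ✗; linear ✗; affine ✗; relevant ✗; unrestricted ✓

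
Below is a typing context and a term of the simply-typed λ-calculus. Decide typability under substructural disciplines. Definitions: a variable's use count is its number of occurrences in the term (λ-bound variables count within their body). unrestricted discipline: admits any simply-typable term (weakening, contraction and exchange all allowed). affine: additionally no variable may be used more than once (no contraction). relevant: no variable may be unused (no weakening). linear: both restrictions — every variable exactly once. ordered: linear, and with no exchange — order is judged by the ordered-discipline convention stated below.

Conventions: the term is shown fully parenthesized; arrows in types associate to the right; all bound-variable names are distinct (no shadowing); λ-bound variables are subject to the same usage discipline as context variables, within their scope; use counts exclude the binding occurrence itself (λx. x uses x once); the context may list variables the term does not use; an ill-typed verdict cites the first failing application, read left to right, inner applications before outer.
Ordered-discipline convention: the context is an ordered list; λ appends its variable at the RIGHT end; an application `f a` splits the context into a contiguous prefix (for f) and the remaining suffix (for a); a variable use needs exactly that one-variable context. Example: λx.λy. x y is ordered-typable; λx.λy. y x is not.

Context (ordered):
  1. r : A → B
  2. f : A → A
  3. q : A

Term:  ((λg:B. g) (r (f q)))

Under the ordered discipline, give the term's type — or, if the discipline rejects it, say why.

term : B
use counts: r: 1×; f: 1×; q: 1×; g (bound): 1×
left-to-right use order: g, r, f, q
typing: well-typed at B
per-discipline verdicts: ordered ✓ · linear ✓ · affine ✓ · relevant ✓ · unrestricted ✓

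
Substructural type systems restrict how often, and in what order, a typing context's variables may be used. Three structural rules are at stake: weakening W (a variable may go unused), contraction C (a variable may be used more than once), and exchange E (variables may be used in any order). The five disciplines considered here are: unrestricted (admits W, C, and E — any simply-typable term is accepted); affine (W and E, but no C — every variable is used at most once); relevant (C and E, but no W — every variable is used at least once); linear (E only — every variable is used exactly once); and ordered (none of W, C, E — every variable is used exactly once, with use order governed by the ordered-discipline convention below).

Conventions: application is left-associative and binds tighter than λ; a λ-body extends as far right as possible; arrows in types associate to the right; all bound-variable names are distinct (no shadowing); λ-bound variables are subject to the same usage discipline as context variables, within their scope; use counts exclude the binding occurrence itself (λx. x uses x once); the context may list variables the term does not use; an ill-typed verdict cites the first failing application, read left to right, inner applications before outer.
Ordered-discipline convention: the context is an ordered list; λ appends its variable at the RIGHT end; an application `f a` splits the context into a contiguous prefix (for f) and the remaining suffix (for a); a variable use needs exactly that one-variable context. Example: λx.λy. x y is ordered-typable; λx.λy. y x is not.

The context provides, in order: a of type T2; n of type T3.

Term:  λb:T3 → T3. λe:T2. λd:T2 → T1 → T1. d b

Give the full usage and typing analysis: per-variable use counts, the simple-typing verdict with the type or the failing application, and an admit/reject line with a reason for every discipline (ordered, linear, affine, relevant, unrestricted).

usage: a: 0×, n: 0×, b (bound): 1×, e (bound): 0×, d (bound): 1×
order of uses: d, b
typing: ill-typed: argument of type T3 → T3 where T2 is required
ordered: ✗, the type mismatch rejects it
linear: ✗, not simply typable
affine: ✗, fails simple typing
relevant: ✗, a type mismatch blocks all five
unrestricted: ✗, the type mismatch rejects it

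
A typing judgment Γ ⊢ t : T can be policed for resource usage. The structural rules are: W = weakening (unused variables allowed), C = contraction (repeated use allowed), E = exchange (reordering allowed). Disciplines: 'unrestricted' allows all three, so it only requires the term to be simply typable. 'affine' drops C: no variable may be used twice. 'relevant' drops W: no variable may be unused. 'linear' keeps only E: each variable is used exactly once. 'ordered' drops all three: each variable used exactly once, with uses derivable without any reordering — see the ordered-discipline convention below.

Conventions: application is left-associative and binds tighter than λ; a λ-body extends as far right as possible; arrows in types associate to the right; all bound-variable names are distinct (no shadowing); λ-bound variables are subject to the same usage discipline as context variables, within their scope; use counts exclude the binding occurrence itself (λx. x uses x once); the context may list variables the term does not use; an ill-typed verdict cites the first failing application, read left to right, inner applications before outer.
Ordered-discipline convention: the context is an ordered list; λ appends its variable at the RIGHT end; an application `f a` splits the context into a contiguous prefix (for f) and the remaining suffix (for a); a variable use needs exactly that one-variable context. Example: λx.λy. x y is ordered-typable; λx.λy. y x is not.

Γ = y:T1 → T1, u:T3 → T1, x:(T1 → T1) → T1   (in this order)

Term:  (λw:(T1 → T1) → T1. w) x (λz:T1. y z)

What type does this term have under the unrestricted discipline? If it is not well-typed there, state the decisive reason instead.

term : T1
counts: y: 1×, u: 0×, x: 1×, w [bound]: 1×, z [bound]: 1×
uses in reading order: w, x, y, z
typing: well-typed — term : T1
summary: ordered ✗ · linear ✗ · affine ✓ · relevant ✗ · unrestricted ✓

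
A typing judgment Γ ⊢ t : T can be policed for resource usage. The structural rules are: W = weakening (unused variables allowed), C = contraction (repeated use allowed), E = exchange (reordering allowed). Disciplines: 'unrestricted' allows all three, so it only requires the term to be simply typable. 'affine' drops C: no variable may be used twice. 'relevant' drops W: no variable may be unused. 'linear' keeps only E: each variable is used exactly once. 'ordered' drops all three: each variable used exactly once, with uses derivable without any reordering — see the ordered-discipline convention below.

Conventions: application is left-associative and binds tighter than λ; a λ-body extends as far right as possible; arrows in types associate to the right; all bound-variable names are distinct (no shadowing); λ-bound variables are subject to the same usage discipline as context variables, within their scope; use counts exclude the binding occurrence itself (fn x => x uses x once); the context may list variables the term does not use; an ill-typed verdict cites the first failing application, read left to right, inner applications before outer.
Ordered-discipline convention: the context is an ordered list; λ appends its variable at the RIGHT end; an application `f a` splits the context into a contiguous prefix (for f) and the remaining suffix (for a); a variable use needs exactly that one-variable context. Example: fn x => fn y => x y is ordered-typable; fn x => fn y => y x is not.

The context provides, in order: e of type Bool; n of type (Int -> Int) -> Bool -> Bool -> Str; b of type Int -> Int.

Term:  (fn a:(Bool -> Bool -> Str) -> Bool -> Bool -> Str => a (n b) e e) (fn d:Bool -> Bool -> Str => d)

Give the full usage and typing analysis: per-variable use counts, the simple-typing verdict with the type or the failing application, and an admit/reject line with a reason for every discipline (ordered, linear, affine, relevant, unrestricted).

use counts: e ×2, n ×1, b ×1, a (bound) ×1, d (bound) ×1
uses in reading order: a, n, b, e, e, d
typing: the term checks, with type Str
ordered: ✗ — e ×2 used more than once (contraction)
linear: ✗ — e ×2 used more than once (contraction)
affine: ✗ — e ×2 used more than once (contraction)
relevant: ✓ — e, n, b, a, d: all used, weakening unneeded
unrestricted: ✓ — simply typable at Str; W, C, E all held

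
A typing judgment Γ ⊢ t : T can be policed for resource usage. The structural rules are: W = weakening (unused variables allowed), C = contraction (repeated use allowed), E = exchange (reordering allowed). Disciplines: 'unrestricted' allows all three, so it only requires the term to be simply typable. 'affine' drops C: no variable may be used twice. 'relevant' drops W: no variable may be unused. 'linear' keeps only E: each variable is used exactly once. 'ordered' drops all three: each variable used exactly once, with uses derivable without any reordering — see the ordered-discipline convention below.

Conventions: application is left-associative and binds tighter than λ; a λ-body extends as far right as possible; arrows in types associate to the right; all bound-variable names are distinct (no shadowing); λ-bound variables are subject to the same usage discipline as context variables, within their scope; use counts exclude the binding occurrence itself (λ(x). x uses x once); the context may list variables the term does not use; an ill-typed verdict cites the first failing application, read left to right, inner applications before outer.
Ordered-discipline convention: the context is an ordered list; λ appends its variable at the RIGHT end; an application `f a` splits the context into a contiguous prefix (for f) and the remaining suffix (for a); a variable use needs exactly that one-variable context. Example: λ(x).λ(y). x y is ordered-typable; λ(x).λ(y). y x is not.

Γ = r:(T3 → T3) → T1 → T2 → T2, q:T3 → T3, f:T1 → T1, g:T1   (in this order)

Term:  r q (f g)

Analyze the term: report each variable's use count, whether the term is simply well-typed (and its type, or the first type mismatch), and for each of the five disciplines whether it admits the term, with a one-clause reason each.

usage: r=1; q=1; f=1; g=1
order of uses: r, q, f, g
typing: well-typed — term : T2 → T2
ordered: ✓, one use each (r, q, f, g); ordered split holds
linear: ✓, each of r, q, f, g used exactly once
affine: ✓, no duplicate uses among r, q, f, g
relevant: ✓, none of r, q, f, g goes unused
unrestricted: ✓, well-typed at T2 → T2; no restrictions here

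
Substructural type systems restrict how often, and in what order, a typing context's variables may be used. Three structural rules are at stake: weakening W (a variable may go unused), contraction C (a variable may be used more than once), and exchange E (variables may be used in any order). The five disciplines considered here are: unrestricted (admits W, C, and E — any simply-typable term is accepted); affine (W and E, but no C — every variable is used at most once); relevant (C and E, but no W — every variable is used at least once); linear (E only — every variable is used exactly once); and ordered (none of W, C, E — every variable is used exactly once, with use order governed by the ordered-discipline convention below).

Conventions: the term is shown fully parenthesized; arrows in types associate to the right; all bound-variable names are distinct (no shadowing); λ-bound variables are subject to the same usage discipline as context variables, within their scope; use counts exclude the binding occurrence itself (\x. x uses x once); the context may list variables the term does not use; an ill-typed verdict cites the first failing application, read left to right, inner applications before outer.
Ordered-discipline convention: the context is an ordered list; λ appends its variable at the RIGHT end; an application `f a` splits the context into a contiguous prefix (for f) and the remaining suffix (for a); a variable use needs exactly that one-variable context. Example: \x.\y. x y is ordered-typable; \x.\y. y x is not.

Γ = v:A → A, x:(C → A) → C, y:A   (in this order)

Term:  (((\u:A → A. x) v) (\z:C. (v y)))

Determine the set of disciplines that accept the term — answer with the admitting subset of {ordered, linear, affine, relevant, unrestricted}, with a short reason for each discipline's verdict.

admitted by: unrestricted
counts: v: 2, x: 1, y: 1, u (λ-bound): 0, z (λ-bound): 0
left-to-right use order: x, v, v, y
typing: well-typed at C
ordered: ✗, repeated use of v ×2; unused: u, z — weakening required
linear: ✗, repeated use of v ×2; unused: u, z — weakening required
affine: ✗, repeated use of v ×2
relevant: ✗, unused: u, z — weakening required
unrestricted: ✓, well-typed at C; no restrictions here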